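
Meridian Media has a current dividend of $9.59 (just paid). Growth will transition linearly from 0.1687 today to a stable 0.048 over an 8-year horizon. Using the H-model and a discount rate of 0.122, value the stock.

$198.38

H-model: P₀ = D₀[(1+g_L) + H(g_S−g_L)]/(r−g_L), with H = 8/2 = 4.
P₀ = 9.59 × [(1+0.048) + 4×(0.1687−0.048)] / (0.122−0.048)
   = 9.59 × 1.5308 / 0.074 = 198.3834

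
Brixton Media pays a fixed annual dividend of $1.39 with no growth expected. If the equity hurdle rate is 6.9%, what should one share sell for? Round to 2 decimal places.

$20.14

Zero-growth DDM (perpetuity): P₀ = D/r = 1.39 / 0.069 = 20.1449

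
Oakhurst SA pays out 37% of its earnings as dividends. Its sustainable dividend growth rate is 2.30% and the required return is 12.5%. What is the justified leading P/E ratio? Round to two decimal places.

3.63

Justified leading P/E = b/(r−g) = 0.37/(0.125−0.023) = 3.6275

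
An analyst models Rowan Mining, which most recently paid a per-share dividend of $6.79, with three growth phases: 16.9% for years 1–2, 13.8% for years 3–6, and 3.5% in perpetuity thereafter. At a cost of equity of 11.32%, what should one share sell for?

Three-stage DDM. Project D₁…D_6; terminal Gordon value at t=6 with g = 0.035; discount at r = 0.1132.
D_1 = 7.9375
D_2 = 9.2789
D_3 = 10.5594
D_4 = 12.0166
D_5 = 13.6749
D_6 = 15.5621
TV_6 = 16.1068/(0.1132−0.035) = 205.9688
P₀ = Σ Dₜ/(1+r)ᵗ + TV_6/(1+r)^6 = 154.5085

$154.51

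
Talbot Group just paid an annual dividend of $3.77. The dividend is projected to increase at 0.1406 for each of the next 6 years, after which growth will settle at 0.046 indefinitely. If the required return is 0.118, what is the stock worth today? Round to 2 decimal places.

$86.03

Two-stage DDM. Project D₁…D_6 at 0.1406, terminal growth 0.046, discount at r = 0.118.
D_1 = 4.3001
D_2 = 4.9047
D_3 = 5.5942
D_4 = 6.3808
D_5 = 7.2779
D_6 = 8.3012
Terminal value at t=6: TV = D_7/(r−g) = 8.6831/(0.118−0.046) = 120.5982
P₀ = 4.3001/(1+0.118)^1 + 4.9047/(1+0.118)^2 + 5.5942/(1+0.118)^3 + 6.3808/(1+0.118)^4 + 7.2779/(1+0.118)^5 + 8.3012/(1+0.118)^6 + 120.5982/(1+0.118)^6 = 86.0329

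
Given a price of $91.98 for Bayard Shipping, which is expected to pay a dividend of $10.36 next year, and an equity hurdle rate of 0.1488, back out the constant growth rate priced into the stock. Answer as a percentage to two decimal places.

From P₀ = D₁/(r − g), the implied growth is g = r − D₁/P₀.
g = 0.1488 − 10.36/91.98 = 0.1488 − 0.11263 = 0.03617

3.62%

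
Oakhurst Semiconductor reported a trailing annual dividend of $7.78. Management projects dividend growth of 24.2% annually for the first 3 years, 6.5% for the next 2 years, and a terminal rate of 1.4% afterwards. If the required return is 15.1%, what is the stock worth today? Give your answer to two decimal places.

$106.58

Three-stage DDM. Project D₁…D_5; terminal Gordon value at t=5 with g = 0.014; discount at r = 0.151.
D_1 = 9.6628
D_2 = 12.0011
D_3 = 14.9054
D_4 = 15.8743
D_5 = 16.9061
TV_5 = 17.1428/(0.151−0.014) = 125.1299
P₀ = Σ Dₜ/(1+r)ᵗ + TV_5/(1+r)^5 = 106.5844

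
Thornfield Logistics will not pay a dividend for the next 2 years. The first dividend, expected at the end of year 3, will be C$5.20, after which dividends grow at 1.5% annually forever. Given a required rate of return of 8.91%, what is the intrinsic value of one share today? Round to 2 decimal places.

C$59.16

Deferred-dividend DDM. At t=2 the remaining stream is a growing perpetuity with first payment D_3 = 5.20.
V_2 = D_3/(r−g) = 5.20/(0.0891−0.015) = 70.1754
P₀ = V_2/(1+r)^2 = 70.1754/(1+0.0891)^2 = 59.1629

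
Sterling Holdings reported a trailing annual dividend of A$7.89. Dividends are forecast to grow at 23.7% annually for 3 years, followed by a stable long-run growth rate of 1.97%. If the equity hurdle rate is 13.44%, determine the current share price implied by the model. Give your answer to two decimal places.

Two-stage DDM. Project D₁…D_3 at 0.237, terminal growth 0.0197, discount at r = 0.1344.
D_1 = 9.7599
D_2 = 12.0730
D_3 = 14.9343
Terminal value at t=3: TV = D_4/(r−g) = 15.2285/(0.1344−0.0197) = 132.7685
P₀ = 9.7599/(1+0.1344)^1 + 12.0730/(1+0.1344)^2 + 14.9343/(1+0.1344)^3 + 132.7685/(1+0.1344)^3 = 119.1643

A$119.16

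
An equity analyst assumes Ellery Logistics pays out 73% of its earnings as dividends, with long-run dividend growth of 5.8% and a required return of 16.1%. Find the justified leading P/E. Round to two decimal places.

Justified leading P/E = b/(r−g) = 0.73/(0.161−0.058) = 7.0874

7.09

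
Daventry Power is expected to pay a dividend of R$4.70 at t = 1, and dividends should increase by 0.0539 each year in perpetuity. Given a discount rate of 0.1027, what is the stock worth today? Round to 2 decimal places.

R$96.31

Gordon growth model: P₀ = D₁/(r − g), with D₁ = 4.70 given directly.
P₀ = 4.7000 / (0.1027 − 0.0539) = 4.7000 / 0.0488 = 96.3115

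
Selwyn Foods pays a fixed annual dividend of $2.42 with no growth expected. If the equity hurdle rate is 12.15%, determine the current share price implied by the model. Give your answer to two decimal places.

$19.92

Zero-growth DDM (perpetuity): P₀ = D/r = 2.42 / 0.1215 = 19.9177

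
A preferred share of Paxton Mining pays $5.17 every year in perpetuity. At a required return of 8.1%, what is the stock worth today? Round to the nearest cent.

$63.83

Zero-growth DDM (perpetuity): P₀ = D/r = 5.17 / 0.081 = 63.8272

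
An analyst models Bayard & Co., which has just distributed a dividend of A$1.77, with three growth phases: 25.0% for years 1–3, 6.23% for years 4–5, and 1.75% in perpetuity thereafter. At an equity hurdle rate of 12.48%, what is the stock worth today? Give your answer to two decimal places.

Three-stage DDM. Project D₁…D_5; terminal Gordon value at t=5 with g = 0.0175; discount at r = 0.1248.
D_1 = 2.2125
D_2 = 2.7656
D_3 = 3.4570
D_4 = 3.6724
D_5 = 3.9012
TV_5 = 3.9695/(0.1248−0.0175) = 36.9941
P₀ = Σ Dₜ/(1+r)ᵗ + TV_5/(1+r)^5 = 31.5907

A$31.59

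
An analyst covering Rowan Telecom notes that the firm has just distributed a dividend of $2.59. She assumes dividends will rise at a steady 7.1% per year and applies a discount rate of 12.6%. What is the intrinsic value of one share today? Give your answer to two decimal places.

Gordon growth model: P₀ = D₁/(r − g). D₁ = 2.59 × (1 + 0.071) = 2.7739.
P₀ = 2.7739 / (0.126 − 0.071) = 2.7739 / 0.055 = 50.4344

$50.43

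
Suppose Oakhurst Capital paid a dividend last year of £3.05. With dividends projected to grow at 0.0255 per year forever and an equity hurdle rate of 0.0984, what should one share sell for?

Gordon growth model: P₀ = D₁/(r − g). D₁ = 3.05 × (1 + 0.0255) = 3.1278.
P₀ = 3.1278 / (0.0984 − 0.0255) = 3.1278 / 0.0729 = 42.9050

£42.91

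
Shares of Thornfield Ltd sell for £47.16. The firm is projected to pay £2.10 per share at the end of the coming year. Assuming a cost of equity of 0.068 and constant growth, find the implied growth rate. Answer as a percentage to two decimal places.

From P₀ = D₁/(r − g), the implied growth is g = r − D₁/P₀.
g = 0.068 − 2.10/47.16 = 0.068 − 0.04453 = 0.02347

2.35%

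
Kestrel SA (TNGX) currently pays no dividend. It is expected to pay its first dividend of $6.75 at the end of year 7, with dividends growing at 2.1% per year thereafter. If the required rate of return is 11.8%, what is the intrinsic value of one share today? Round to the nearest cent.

Deferred-dividend DDM. At t=6 the remaining stream is a growing perpetuity with first payment D_7 = 6.75.
V_6 = D_7/(r−g) = 6.75/(0.118−0.021) = 69.5876
P₀ = V_6/(1+r)^6 = 69.5876/(1+0.118)^6 = 35.6354

$35.64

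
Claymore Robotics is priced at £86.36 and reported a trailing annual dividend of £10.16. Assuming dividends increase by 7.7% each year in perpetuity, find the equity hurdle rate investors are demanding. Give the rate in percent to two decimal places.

20.37%

Rearranging the constant-growth DDM: r = D₁/P₀ + g.
D₁ = 10.16 × (1 + 0.077) = 10.9423.
r = 10.9423 / 86.36 + 0.077 = 0.12671 + 0.077 = 0.20371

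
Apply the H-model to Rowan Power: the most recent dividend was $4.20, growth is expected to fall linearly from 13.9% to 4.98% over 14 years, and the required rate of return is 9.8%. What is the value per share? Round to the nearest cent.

$145.88

H-model: P₀ = D₀[(1+g_L) + H(g_S−g_L)]/(r−g_L), with H = 14/2 = 7.
P₀ = 4.20 × [(1+0.0498) + 7×(0.139−0.0498)] / (0.098−0.0498)
   = 4.20 × 1.6742 / 0.0482 = 145.8846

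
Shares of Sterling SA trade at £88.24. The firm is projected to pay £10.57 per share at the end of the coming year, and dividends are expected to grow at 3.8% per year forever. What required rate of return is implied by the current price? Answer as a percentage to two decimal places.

15.78%

Rearranging the constant-growth DDM: r = D₁/P₀ + g.
r = 10.5700 / 88.24 + 0.038 = 0.11979 + 0.038 = 0.15779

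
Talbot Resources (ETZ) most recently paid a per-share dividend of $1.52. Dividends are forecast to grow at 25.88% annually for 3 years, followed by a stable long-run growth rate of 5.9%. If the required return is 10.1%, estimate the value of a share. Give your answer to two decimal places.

Two-stage DDM. Project D₁…D_3 at 0.2588, terminal growth 0.059, discount at r = 0.101.
D_1 = 1.9134
D_2 = 2.4086
D_3 = 3.0319
Terminal value at t=3: TV = D_4/(r−g) = 3.2108/(0.101−0.059) = 76.4470
P₀ = 1.9134/(1+0.101)^1 + 2.4086/(1+0.101)^2 + 3.0319/(1+0.101)^3 + 76.4470/(1+0.101)^3 = 63.2759

$63.28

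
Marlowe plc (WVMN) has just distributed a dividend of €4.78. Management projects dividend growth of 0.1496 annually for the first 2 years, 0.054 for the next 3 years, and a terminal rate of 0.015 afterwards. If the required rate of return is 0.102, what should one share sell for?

€77.57

Three-stage DDM. Project D₁…D_5; terminal Gordon value at t=5 with g = 0.015; discount at r = 0.102.
D_1 = 5.4951
D_2 = 6.3172
D_3 = 6.6583
D_4 = 7.0178
D_5 = 7.3968
TV_5 = 7.5077/(0.102−0.015) = 86.2959
P₀ = Σ Dₜ/(1+r)ᵗ + TV_5/(1+r)^5 = 77.5719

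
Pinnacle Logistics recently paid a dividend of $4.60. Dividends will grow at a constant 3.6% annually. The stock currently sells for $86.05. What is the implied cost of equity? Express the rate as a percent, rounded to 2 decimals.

9.14%

Rearranging the constant-growth DDM: r = D₁/P₀ + g.
D₁ = 4.60 × (1 + 0.036) = 4.7656.
r = 4.7656 / 86.05 + 0.036 = 0.05538 + 0.036 = 0.09138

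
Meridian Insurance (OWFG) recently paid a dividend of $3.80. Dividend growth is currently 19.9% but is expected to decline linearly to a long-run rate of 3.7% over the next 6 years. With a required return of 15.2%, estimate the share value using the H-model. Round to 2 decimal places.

$50.33

H-model: P₀ = D₀[(1+g_L) + H(g_S−g_L)]/(r−g_L), with H = 6/2 = 3.
P₀ = 3.80 × [(1+0.037) + 3×(0.199−0.037)] / (0.152−0.037)
   = 3.80 × 1.5230 / 0.115 = 50.3252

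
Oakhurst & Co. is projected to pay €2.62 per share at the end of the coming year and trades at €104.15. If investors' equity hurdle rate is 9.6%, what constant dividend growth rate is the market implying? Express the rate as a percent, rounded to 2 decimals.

From P₀ = D₁/(r − g), the implied growth is g = r − D₁/P₀.
g = 0.096 − 2.62/104.15 = 0.096 − 0.02516 = 0.07084

7.08%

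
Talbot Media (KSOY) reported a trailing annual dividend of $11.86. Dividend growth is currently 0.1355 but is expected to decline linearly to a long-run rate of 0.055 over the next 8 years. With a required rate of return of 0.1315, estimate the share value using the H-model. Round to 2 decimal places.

H-model: P₀ = D₀[(1+g_L) + H(g_S−g_L)]/(r−g_L), with H = 8/2 = 4.
P₀ = 11.86 × [(1+0.055) + 4×(0.1355−0.055)] / (0.1315−0.055)
   = 11.86 × 1.3770 / 0.0765 = 213.4800

$213.48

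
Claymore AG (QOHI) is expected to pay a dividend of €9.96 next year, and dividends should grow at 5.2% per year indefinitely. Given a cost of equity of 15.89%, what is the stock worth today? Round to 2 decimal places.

€93.17

Gordon growth model: P₀ = D₁/(r − g), with D₁ = 9.96 given directly.
P₀ = 9.9600 / (0.1589 − 0.052) = 9.9600 / 0.1069 = 93.1712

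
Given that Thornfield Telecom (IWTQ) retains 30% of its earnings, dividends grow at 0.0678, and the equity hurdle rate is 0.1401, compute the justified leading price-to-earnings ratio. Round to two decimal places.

9.68

Payout ratio b = 1 − 0.30 = 0.70.
Justified leading P/E = b/(r−g) = 0.70/(0.1401−0.0678) = 9.6819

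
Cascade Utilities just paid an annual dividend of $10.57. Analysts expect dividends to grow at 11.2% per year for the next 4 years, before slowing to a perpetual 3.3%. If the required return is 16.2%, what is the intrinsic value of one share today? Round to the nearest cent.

$108.91

Two-stage DDM. Project D₁…D_4 at 0.112, terminal growth 0.033, discount at r = 0.162.
D_1 = 11.7538
D_2 = 13.0703
D_3 = 14.5341
D_4 = 16.1620
Terminal value at t=4: TV = D_5/(r−g) = 16.6953/(0.162−0.033) = 129.4210
P₀ = 11.7538/(1+0.162)^1 + 13.0703/(1+0.162)^2 + 14.5341/(1+0.162)^3 + 16.1620/(1+0.162)^4 + 129.4210/(1+0.162)^4 = 108.9106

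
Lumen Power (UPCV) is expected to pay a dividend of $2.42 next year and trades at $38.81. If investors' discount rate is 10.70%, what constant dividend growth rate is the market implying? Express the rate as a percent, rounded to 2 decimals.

4.46%

From P₀ = D₁/(r − g), the implied growth is g = r − D₁/P₀.
g = 0.107 − 2.42/38.81 = 0.107 − 0.06236 = 0.04464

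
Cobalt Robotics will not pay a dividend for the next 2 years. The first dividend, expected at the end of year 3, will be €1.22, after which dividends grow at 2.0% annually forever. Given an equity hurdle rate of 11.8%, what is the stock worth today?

€9.96

Deferred-dividend DDM. At t=2 the remaining stream is a growing perpetuity with first payment D_3 = 1.22.
V_2 = D_3/(r−g) = 1.22/(0.118−0.02) = 12.4490
P₀ = V_2/(1+r)^2 = 12.4490/(1+0.118)^2 = 9.9598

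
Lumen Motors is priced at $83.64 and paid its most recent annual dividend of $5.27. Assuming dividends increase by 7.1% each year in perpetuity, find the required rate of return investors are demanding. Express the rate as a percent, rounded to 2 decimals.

Rearranging the constant-growth DDM: r = D₁/P₀ + g.
D₁ = 5.27 × (1 + 0.071) = 5.6442.
r = 5.6442 / 83.64 + 0.071 = 0.06748 + 0.071 = 0.13848

13.85%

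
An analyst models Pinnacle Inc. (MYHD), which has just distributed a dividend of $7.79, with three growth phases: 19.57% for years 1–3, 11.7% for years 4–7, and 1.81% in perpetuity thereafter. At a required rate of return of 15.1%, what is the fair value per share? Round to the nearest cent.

$117.00

Three-stage DDM. Project D₁…D_7; terminal Gordon value at t=7 with g = 0.0181; discount at r = 0.151.
D_1 = 9.3145
D_2 = 11.1374
D_3 = 13.3169
D_4 = 14.8750
D_5 = 16.6154
D_6 = 18.5594
D_7 = 20.7308
TV_7 = 21.1061/(0.151−0.0181) = 158.8116
P₀ = Σ Dₜ/(1+r)ᵗ + TV_7/(1+r)^7 = 117.0022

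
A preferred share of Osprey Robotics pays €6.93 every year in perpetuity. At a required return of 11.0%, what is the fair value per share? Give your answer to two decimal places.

€63.00

Zero-growth DDM (perpetuity): P₀ = D/r = 6.93 / 0.11 = 63.0000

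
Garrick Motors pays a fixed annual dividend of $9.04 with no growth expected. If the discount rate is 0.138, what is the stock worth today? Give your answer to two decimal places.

Zero-growth DDM (perpetuity): P₀ = D/r = 9.04 / 0.138 = 65.5072

$65.51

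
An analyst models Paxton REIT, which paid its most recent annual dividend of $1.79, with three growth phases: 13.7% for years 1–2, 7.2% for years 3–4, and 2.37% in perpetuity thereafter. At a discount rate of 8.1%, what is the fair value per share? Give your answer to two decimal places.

$42.57

Three-stage DDM. Project D₁…D_4; terminal Gordon value at t=4 with g = 0.0237; discount at r = 0.081.
D_1 = 2.0352
D_2 = 2.3141
D_3 = 2.4807
D_4 = 2.6593
TV_4 = 2.7223/(0.081−0.0237) = 47.5096
P₀ = Σ Dₜ/(1+r)ᵗ + TV_4/(1+r)^4 = 42.5661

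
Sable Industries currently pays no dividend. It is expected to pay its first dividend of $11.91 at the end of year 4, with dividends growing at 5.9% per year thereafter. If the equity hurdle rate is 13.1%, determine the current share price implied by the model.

$114.34

Deferred-dividend DDM. At t=3 the remaining stream is a growing perpetuity with first payment D_4 = 11.91.
V_3 = D_4/(r−g) = 11.91/(0.131−0.059) = 165.4167
P₀ = V_3/(1+r)^3 = 165.4167/(1+0.131)^3 = 114.3382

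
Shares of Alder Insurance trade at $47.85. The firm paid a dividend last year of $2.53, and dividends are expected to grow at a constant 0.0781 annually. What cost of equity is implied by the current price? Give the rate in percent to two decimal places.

Rearranging the constant-growth DDM: r = D₁/P₀ + g.
D₁ = 2.53 × (1 + 0.0781) = 2.7276.
r = 2.7276 / 47.85 + 0.0781 = 0.05700 + 0.0781 = 0.13510

13.51%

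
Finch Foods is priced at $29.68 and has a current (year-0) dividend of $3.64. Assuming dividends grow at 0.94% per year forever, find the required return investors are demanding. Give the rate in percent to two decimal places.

Rearranging the constant-growth DDM: r = D₁/P₀ + g.
D₁ = 3.64 × (1 + 0.0094) = 3.6742.
r = 3.6742 / 29.68 + 0.0094 = 0.12379 + 0.0094 = 0.13319

13.32%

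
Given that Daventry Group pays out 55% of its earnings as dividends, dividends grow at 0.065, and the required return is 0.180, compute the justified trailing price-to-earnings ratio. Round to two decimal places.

5.09

Justified trailing P/E = b(1+g)/(r−g) = 0.55×(1+0.065)/(0.18−0.065) = 5.0935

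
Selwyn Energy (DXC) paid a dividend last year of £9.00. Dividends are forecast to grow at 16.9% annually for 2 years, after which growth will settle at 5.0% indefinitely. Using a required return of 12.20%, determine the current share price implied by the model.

£161.62

Two-stage DDM. Project D₁…D_2 at 0.169, terminal growth 0.05, discount at r = 0.122.
D_1 = 10.5210
D_2 = 12.2990
Terminal value at t=2: TV = D_3/(r−g) = 12.9140/(0.122−0.05) = 179.3611
P₀ = 10.5210/(1+0.122)^1 + 12.2990/(1+0.122)^2 + 179.3611/(1+0.122)^2 = 161.6231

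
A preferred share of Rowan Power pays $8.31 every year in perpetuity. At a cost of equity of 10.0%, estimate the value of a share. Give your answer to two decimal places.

Zero-growth DDM (perpetuity): P₀ = D/r = 8.31 / 0.1 = 83.1000

$83.10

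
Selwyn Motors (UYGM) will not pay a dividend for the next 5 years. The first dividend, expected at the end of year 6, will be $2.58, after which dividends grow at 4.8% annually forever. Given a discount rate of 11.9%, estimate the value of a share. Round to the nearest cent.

$20.71

Deferred-dividend DDM. At t=5 the remaining stream is a growing perpetuity with first payment D_6 = 2.58.
V_5 = D_6/(r−g) = 2.58/(0.119−0.048) = 36.3380
P₀ = V_5/(1+r)^5 = 36.3380/(1+0.119)^5 = 20.7115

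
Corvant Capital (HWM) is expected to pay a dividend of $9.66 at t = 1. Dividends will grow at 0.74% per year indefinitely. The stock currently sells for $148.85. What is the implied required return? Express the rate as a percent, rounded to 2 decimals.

7.23%

Rearranging the constant-growth DDM: r = D₁/P₀ + g.
r = 9.6600 / 148.85 + 0.0074 = 0.06490 + 0.0074 = 0.07230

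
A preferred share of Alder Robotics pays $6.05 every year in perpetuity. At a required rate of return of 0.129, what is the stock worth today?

$46.90

Zero-growth DDM (perpetuity): P₀ = D/r = 6.05 / 0.129 = 46.8992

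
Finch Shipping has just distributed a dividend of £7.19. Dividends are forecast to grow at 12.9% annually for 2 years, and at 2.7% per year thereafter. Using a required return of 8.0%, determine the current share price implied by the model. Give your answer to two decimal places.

£167.63

Two-stage DDM. Project D₁…D_2 at 0.129, terminal growth 0.027, discount at r = 0.08.
D_1 = 8.1175
D_2 = 9.1647
Terminal value at t=2: TV = D_3/(r−g) = 9.4121/(0.08−0.027) = 177.5871
P₀ = 8.1175/(1+0.08)^1 + 9.1647/(1+0.08)^2 + 177.5871/(1+0.08)^2 = 167.6257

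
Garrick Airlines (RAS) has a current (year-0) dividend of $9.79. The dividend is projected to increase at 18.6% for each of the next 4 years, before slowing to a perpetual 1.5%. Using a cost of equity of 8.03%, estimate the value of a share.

Two-stage DDM. Project D₁…D_4 at 0.186, terminal growth 0.015, discount at r = 0.0803.
D_1 = 11.6109
D_2 = 13.7706
D_3 = 16.3319
D_4 = 19.3696
Terminal value at t=4: TV = D_5/(r−g) = 19.6602/(0.0803−0.015) = 301.0747
P₀ = 11.6109/(1+0.0803)^1 + 13.7706/(1+0.0803)^2 + 16.3319/(1+0.0803)^3 + 19.3696/(1+0.0803)^4 + 301.0747/(1+0.0803)^4 = 270.7760

$270.78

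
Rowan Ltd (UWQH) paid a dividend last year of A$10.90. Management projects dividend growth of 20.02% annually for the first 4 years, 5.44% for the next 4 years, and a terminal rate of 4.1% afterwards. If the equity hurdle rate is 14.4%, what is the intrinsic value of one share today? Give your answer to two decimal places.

Three-stage DDM. Project D₁…D_8; terminal Gordon value at t=8 with g = 0.041; discount at r = 0.144.
D_1 = 13.0822
D_2 = 15.7012
D_3 = 18.8446
D_4 = 22.6173
D_5 = 23.8477
D_6 = 25.1450
D_7 = 26.5129
D_8 = 27.9552
TV_8 = 29.1014/(0.144−0.041) = 282.5375
P₀ = Σ Dₜ/(1+r)ᵗ + TV_8/(1+r)^8 = 188.7898

A$188.79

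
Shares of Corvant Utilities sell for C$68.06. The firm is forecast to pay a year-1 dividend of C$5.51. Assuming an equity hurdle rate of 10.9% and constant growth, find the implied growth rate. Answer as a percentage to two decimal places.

From P₀ = D₁/(r − g), the implied growth is g = r − D₁/P₀.
g = 0.109 − 5.51/68.06 = 0.109 − 0.08096 = 0.02804

2.80%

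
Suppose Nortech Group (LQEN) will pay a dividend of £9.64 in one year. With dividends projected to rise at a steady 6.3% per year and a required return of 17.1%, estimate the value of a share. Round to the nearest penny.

Gordon growth model: P₀ = D₁/(r − g), with D₁ = 9.64 given directly.
P₀ = 9.6400 / (0.171 − 0.063) = 9.6400 / 0.108 = 89.2593

£89.26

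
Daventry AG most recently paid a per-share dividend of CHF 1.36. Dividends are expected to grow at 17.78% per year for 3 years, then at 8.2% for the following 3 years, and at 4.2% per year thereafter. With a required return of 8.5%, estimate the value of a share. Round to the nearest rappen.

Three-stage DDM. Project D₁…D_6; terminal Gordon value at t=6 with g = 0.042; discount at r = 0.085.
D_1 = 1.6018
D_2 = 1.8866
D_3 = 2.2220
D_4 = 2.4043
D_5 = 2.6014
D_6 = 2.8147
TV_6 = 2.9329/(0.085−0.042) = 68.2079
P₀ = Σ Dₜ/(1+r)ᵗ + TV_6/(1+r)^6 = 51.8164

CHF 51.82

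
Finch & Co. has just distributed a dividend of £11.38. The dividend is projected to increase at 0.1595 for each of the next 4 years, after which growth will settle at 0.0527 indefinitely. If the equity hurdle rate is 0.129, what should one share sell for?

£223.35

Two-stage DDM. Project D₁…D_4 at 0.1595, terminal growth 0.0527, discount at r = 0.129.
D_1 = 13.1951
D_2 = 15.2997
D_3 = 17.7400
D_4 = 20.5696
Terminal value at t=4: TV = D_5/(r−g) = 21.6536/(0.129−0.0527) = 283.7954
P₀ = 13.1951/(1+0.129)^1 + 15.2997/(1+0.129)^2 + 17.7400/(1+0.129)^3 + 20.5696/(1+0.129)^4 + 283.7954/(1+0.129)^4 = 223.3530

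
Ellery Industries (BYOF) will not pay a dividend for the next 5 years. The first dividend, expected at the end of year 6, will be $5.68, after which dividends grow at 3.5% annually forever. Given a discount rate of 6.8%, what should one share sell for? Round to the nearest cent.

$123.87

Deferred-dividend DDM. At t=5 the remaining stream is a growing perpetuity with first payment D_6 = 5.68.
V_5 = D_6/(r−g) = 5.68/(0.068−0.035) = 172.1212
P₀ = V_5/(1+r)^5 = 172.1212/(1+0.068)^5 = 123.8734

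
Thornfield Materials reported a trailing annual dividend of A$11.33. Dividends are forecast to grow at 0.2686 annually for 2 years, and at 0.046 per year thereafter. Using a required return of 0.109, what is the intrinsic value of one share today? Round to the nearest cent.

Two-stage DDM. Project D₁…D_2 at 0.2686, terminal growth 0.046, discount at r = 0.109.
D_1 = 14.3732
D_2 = 18.2339
Terminal value at t=2: TV = D_3/(r−g) = 19.0726/(0.109−0.046) = 302.7405
P₀ = 14.3732/(1+0.109)^1 + 18.2339/(1+0.109)^2 + 302.7405/(1+0.109)^2 = 273.9405

A$273.94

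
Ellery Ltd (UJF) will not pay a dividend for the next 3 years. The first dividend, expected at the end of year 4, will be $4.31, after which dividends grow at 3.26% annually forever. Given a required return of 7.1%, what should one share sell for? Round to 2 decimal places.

Deferred-dividend DDM. At t=3 the remaining stream is a growing perpetuity with first payment D_4 = 4.31.
V_3 = D_4/(r−g) = 4.31/(0.071−0.0326) = 112.2396
P₀ = V_3/(1+r)^3 = 112.2396/(1+0.071)^3 = 91.3645

$91.36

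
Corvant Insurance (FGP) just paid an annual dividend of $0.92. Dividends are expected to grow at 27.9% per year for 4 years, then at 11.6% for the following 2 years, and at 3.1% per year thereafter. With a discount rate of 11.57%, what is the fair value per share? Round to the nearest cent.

Three-stage DDM. Project D₁…D_6; terminal Gordon value at t=6 with g = 0.031; discount at r = 0.1157.
D_1 = 1.1767
D_2 = 1.5050
D_3 = 1.9249
D_4 = 2.4619
D_5 = 2.7475
D_6 = 3.0662
TV_6 = 3.1612/(0.1157−0.031) = 37.3228
P₀ = Σ Dₜ/(1+r)ᵗ + TV_6/(1+r)^6 = 27.7678

$27.77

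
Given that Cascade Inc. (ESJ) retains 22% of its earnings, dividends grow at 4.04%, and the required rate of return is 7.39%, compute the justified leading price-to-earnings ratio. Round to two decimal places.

Payout ratio b = 1 − 0.22 = 0.78.
Justified leading P/E = b/(r−g) = 0.78/(0.0739−0.0404) = 23.2836

23.28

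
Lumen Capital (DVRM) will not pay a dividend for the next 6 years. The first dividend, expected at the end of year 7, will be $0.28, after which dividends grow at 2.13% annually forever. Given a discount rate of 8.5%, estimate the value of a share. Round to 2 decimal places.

Deferred-dividend DDM. At t=6 the remaining stream is a growing perpetuity with first payment D_7 = 0.28.
V_6 = D_7/(r−g) = 0.28/(0.085−0.0213) = 4.3956
P₀ = V_6/(1+r)^6 = 4.3956/(1+0.085)^6 = 2.6943

$2.69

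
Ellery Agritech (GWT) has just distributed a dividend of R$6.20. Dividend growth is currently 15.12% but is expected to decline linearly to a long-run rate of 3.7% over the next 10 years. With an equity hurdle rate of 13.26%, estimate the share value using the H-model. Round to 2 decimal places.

H-model: P₀ = D₀[(1+g_L) + H(g_S−g_L)]/(r−g_L), with H = 10/2 = 5.
P₀ = 6.20 × [(1+0.037) + 5×(0.1512−0.037)] / (0.1326−0.037)
   = 6.20 × 1.6080 / 0.0956 = 104.2845

R$104.28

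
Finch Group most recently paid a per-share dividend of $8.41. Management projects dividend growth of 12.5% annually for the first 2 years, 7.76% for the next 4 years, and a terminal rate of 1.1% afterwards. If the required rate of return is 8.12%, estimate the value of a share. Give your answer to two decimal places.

$183.37

Three-stage DDM. Project D₁…D_6; terminal Gordon value at t=6 with g = 0.011; discount at r = 0.0812.
D_1 = 9.4612
D_2 = 10.6439
D_3 = 11.4699
D_4 = 12.3599
D_5 = 13.3191
D_6 = 14.3526
TV_6 = 14.5105/(0.0812−0.011) = 206.7024
P₀ = Σ Dₜ/(1+r)ᵗ + TV_6/(1+r)^6 = 183.3670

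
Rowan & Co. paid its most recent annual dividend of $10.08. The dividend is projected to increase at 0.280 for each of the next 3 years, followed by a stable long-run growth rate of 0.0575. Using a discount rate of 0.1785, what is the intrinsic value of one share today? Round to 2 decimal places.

$148.63

Two-stage DDM. Project D₁…D_3 at 0.28, terminal growth 0.0575, discount at r = 0.1785.
D_1 = 12.9024
D_2 = 16.5151
D_3 = 21.1393
Terminal value at t=3: TV = D_4/(r−g) = 22.3548/(0.1785−0.0575) = 184.7504
P₀ = 12.9024/(1+0.1785)^1 + 16.5151/(1+0.1785)^2 + 21.1393/(1+0.1785)^3 + 184.7504/(1+0.1785)^3 = 148.6292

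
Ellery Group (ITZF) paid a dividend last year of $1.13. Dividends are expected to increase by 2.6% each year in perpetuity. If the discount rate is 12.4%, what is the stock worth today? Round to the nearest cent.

Gordon growth model: P₀ = D₁/(r − g). D₁ = 1.13 × (1 + 0.026) = 1.1594.
P₀ = 1.1594 / (0.124 − 0.026) = 1.1594 / 0.098 = 11.8304

$11.83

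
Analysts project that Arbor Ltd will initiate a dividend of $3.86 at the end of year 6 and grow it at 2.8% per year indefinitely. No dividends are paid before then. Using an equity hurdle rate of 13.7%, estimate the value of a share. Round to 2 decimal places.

Deferred-dividend DDM. At t=5 the remaining stream is a growing perpetuity with first payment D_6 = 3.86.
V_5 = D_6/(r−g) = 3.86/(0.137−0.028) = 35.4128
P₀ = V_5/(1+r)^5 = 35.4128/(1+0.137)^5 = 18.6362

$18.64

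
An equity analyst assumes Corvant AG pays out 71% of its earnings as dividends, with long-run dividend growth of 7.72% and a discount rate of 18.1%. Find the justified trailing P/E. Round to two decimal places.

Justified trailing P/E = b(1+g)/(r−g) = 0.71×(1+0.0772)/(0.181−0.0772) = 7.3681

7.37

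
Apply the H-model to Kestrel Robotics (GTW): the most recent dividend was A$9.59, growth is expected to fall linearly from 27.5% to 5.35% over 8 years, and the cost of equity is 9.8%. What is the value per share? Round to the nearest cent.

A$417.97

H-model: P₀ = D₀[(1+g_L) + H(g_S−g_L)]/(r−g_L), with H = 8/2 = 4.
P₀ = 9.59 × [(1+0.0535) + 4×(0.275−0.0535)] / (0.098−0.0535)
   = 9.59 × 1.9395 / 0.0445 = 417.9731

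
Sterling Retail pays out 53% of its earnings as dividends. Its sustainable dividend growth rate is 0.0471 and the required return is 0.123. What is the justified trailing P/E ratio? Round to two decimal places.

7.31

Justified trailing P/E = b(1+g)/(r−g) = 0.53×(1+0.0471)/(0.123−0.0471) = 7.3118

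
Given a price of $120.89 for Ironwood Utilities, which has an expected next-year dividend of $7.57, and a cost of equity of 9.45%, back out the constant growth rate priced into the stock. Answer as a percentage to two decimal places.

3.19%

From P₀ = D₁/(r − g), the implied growth is g = r − D₁/P₀.
g = 0.0945 − 7.57/120.89 = 0.0945 − 0.06262 = 0.03188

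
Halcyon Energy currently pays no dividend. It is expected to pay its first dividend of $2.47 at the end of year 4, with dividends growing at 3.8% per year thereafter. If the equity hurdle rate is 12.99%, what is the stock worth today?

Deferred-dividend DDM. At t=3 the remaining stream is a growing perpetuity with first payment D_4 = 2.47.
V_3 = D_4/(r−g) = 2.47/(0.1299−0.038) = 26.8770
P₀ = V_3/(1+r)^3 = 26.8770/(1+0.1299)^3 = 18.6321

$18.63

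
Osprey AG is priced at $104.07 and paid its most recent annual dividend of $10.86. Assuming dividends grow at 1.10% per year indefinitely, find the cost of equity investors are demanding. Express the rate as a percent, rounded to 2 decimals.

Rearranging the constant-growth DDM: r = D₁/P₀ + g.
D₁ = 10.86 × (1 + 0.011) = 10.9795.
r = 10.9795 / 104.07 + 0.011 = 0.10550 + 0.011 = 0.11650

11.65%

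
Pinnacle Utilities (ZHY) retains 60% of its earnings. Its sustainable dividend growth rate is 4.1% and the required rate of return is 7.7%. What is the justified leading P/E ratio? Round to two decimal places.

Payout ratio b = 1 − 0.60 = 0.40.
Justified leading P/E = b/(r−g) = 0.40/(0.077−0.041) = 11.1111

11.11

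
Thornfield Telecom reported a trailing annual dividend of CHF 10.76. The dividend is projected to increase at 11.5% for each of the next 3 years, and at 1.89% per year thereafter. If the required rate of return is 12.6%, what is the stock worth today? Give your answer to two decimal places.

CHF 131.05

Two-stage DDM. Project D₁…D_3 at 0.115, terminal growth 0.0189, discount at r = 0.126.
D_1 = 11.9974
D_2 = 13.3771
D_3 = 14.9155
Terminal value at t=3: TV = D_4/(r−g) = 15.1974/(0.126−0.0189) = 141.8989
P₀ = 11.9974/(1+0.126)^1 + 13.3771/(1+0.126)^2 + 14.9155/(1+0.126)^3 + 141.8989/(1+0.126)^3 = 131.0482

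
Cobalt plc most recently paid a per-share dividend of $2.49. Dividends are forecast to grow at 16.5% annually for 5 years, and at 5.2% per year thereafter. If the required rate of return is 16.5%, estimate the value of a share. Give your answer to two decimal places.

$35.63

Two-stage DDM. Project D₁…D_5 at 0.165, terminal growth 0.052, discount at r = 0.165.
D_1 = 2.9009
D_2 = 3.3795
D_3 = 3.9371
D_4 = 4.5867
D_5 = 5.3435
Terminal value at t=5: TV = D_6/(r−g) = 5.6214/(0.165−0.052) = 49.7469
P₀ = 2.9009/(1+0.165)^1 + 3.3795/(1+0.165)^2 + 3.9371/(1+0.165)^3 + 4.5867/(1+0.165)^4 + 5.3435/(1+0.165)^5 + 49.7469/(1+0.165)^5 = 35.6312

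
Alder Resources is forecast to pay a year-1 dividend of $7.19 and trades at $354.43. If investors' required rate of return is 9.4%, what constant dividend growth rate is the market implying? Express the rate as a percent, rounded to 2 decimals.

7.37%

From P₀ = D₁/(r − g), the implied growth is g = r − D₁/P₀.
g = 0.094 − 7.19/354.43 = 0.094 − 0.02029 = 0.07371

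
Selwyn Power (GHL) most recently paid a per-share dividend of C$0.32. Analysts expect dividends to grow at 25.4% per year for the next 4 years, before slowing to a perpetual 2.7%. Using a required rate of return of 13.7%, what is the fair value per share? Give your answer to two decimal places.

Two-stage DDM. Project D₁…D_4 at 0.254, terminal growth 0.027, discount at r = 0.137.
D_1 = 0.4013
D_2 = 0.5032
D_3 = 0.6310
D_4 = 0.7913
Terminal value at t=4: TV = D_5/(r−g) = 0.8127/(0.137−0.027) = 7.3878
P₀ = 0.4013/(1+0.137)^1 + 0.5032/(1+0.137)^2 + 0.6310/(1+0.137)^3 + 0.7913/(1+0.137)^4 + 7.3878/(1+0.137)^4 = 6.0655

C$6.07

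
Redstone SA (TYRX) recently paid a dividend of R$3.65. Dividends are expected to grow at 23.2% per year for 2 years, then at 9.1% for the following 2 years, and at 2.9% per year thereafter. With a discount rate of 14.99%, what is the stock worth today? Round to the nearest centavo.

R$47.95

Three-stage DDM. Project D₁…D_4; terminal Gordon value at t=4 with g = 0.029; discount at r = 0.1499.
D_1 = 4.4968
D_2 = 5.5401
D_3 = 6.0442
D_4 = 6.5942
TV_4 = 6.7855/(0.1499−0.029) = 56.1245
P₀ = Σ Dₜ/(1+r)ᵗ + TV_4/(1+r)^4 = 47.9477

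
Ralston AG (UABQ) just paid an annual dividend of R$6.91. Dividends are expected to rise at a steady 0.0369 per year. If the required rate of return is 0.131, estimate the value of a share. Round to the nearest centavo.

R$76.14

Gordon growth model: P₀ = D₁/(r − g). D₁ = 6.91 × (1 + 0.0369) = 7.1650.
P₀ = 7.1650 / (0.131 − 0.0369) = 7.1650 / 0.0941 = 76.1422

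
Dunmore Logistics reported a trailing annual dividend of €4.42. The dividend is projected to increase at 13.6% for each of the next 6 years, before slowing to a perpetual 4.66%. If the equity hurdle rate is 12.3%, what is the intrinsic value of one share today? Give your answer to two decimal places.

Two-stage DDM. Project D₁…D_6 at 0.136, terminal growth 0.0466, discount at r = 0.123.
D_1 = 5.0211
D_2 = 5.7040
D_3 = 6.4797
D_4 = 7.3610
D_5 = 8.3621
D_6 = 9.4993
Terminal value at t=6: TV = D_7/(r−g) = 9.9420/(0.123−0.0466) = 130.1307
P₀ = 5.0211/(1+0.123)^1 + 5.7040/(1+0.123)^2 + 6.4797/(1+0.123)^3 + 7.3610/(1+0.123)^4 + 8.3621/(1+0.123)^5 + 9.4993/(1+0.123)^6 + 130.1307/(1+0.123)^6 = 92.4940

€92.49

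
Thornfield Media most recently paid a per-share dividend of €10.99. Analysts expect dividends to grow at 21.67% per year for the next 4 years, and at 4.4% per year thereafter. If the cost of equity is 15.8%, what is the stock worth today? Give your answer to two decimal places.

€172.48

Two-stage DDM. Project D₁…D_4 at 0.2167, terminal growth 0.044, discount at r = 0.158.
D_1 = 13.3715
D_2 = 16.2691
D_3 = 19.7947
D_4 = 24.0842
Terminal value at t=4: TV = D_5/(r−g) = 25.1439/(0.158−0.044) = 220.5603
P₀ = 13.3715/(1+0.158)^1 + 16.2691/(1+0.158)^2 + 19.7947/(1+0.158)^3 + 24.0842/(1+0.158)^4 + 220.5603/(1+0.158)^4 = 172.4778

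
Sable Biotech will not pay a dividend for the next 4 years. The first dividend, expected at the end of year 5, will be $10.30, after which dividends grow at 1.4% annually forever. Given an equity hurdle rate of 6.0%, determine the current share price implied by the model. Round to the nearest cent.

$177.36

Deferred-dividend DDM. At t=4 the remaining stream is a growing perpetuity with first payment D_5 = 10.30.
V_4 = D_5/(r−g) = 10.30/(0.06−0.014) = 223.9130
P₀ = V_4/(1+r)^4 = 223.9130/(1+0.06)^4 = 177.3601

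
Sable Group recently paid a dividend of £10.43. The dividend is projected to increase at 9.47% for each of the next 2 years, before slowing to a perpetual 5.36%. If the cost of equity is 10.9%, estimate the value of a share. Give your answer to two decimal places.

£213.73

Two-stage DDM. Project D₁…D_2 at 0.0947, terminal growth 0.0536, discount at r = 0.109.
D_1 = 11.4177
D_2 = 12.4990
Terminal value at t=2: TV = D_3/(r−g) = 13.1689/(0.109−0.0536) = 237.7062
P₀ = 11.4177/(1+0.109)^1 + 12.4990/(1+0.109)^2 + 237.7062/(1+0.109)^2 = 213.7341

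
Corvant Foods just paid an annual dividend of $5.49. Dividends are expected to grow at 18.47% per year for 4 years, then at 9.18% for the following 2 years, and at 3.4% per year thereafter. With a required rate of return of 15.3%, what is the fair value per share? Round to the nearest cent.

$82.47

Three-stage DDM. Project D₁…D_6; terminal Gordon value at t=6 with g = 0.034; discount at r = 0.153.
D_1 = 6.5040
D_2 = 7.7053
D_3 = 9.1285
D_4 = 10.8145
D_5 = 11.8073
D_6 = 12.8912
TV_6 = 13.3295/(0.153−0.034) = 112.0123
P₀ = Σ Dₜ/(1+r)ᵗ + TV_6/(1+r)^6 = 82.4675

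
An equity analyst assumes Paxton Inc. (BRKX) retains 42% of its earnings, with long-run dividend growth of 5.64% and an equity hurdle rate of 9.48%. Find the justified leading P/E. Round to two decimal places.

Payout ratio b = 1 − 0.42 = 0.58.
Justified leading P/E = b/(r−g) = 0.58/(0.0948−0.0564) = 15.1042

15.10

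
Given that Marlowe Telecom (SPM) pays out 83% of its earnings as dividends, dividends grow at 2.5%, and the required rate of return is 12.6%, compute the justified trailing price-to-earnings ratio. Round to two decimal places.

Justified trailing P/E = b(1+g)/(r−g) = 0.83×(1+0.025)/(0.126−0.025) = 8.4233

8.42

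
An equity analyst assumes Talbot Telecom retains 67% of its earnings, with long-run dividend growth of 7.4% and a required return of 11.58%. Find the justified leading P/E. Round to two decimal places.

Payout ratio b = 1 − 0.67 = 0.33.
Justified leading P/E = b/(r−g) = 0.33/(0.1158−0.074) = 7.8947

7.89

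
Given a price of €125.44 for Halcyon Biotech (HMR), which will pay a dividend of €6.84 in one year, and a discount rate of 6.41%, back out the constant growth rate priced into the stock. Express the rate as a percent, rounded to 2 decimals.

From P₀ = D₁/(r − g), the implied growth is g = r − D₁/P₀.
g = 0.0641 − 6.84/125.44 = 0.0641 − 0.05453 = 0.00957

0.96%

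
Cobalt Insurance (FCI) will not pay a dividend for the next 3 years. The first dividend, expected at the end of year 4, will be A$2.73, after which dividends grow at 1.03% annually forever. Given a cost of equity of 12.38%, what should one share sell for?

Deferred-dividend DDM. At t=3 the remaining stream is a growing perpetuity with first payment D_4 = 2.73.
V_3 = D_4/(r−g) = 2.73/(0.1238−0.0103) = 24.0529
P₀ = V_3/(1+r)^3 = 24.0529/(1+0.1238)^3 = 16.9473

A$16.95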